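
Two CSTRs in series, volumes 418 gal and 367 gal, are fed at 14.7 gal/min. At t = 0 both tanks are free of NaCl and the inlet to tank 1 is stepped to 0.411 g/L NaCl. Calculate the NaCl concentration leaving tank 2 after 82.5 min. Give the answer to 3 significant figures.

Time constants: τᵢ = Vᵢ/Q for each well-mixed tank.
τ₁ = 418/14.7 = 28.435 min; τ₂ = 367/14.7 = 24.966 min.
Tank 1: C₁ = C_in(1 − e^(−t/τ₁)). Tank 2 (τ₁ ≠ τ₂): C₂ = C_in[1 − (τ₁ e^(−t/τ₁) − τ₂ e^(−t/τ₂))/(τ₁ − τ₂)].
At t = 82.5: e^(−t/τ₁) = 0.054951, e^(−t/τ₂) = 0.036718.
C₂ = 0.411·[1 − (28.435·0.054951 − 24.966·0.036718)/(3.4694)] = 0.411·0.81384 = 0.33449 g/L.

0.334 g/L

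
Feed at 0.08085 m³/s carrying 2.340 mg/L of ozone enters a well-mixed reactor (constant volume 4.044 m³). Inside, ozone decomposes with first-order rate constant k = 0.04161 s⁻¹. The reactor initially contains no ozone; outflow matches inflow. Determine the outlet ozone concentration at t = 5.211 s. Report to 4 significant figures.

Species balance: V dC/dt = Q C_in − Q C − k V C.
This is linear with rate a = Q/V + k = 0.0616026 s⁻¹.
C_ss = Q C_in/(Q + kV) = 0.759427 mg/L; C(t) = C_ss + (C₀ − C_ss) e^(−a t).
C(5.211) = 0.759427 + (-0.759427)·e^(−0.0616026·5.211) = 0.759427 + (-0.759427)·0.725415 = 0.208527 mg/L.

0.2085 mg/L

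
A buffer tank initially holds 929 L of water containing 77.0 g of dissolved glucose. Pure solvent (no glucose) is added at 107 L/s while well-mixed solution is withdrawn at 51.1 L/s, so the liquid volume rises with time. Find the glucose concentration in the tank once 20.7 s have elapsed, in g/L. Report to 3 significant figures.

Let m(t) be the amount of glucose. Volume: V(t) = V₀ + (Q_in − Q_out) t = 929 + 55.900 t; V(20.7) = 2086.1 L.
Solute balance: dm/dt = 0 − Q_out C = −Q_out m/V(t).
Separate: dm/m = −Q_out dt/V(t) ⇒ ln(m/m₀) = −(Q_out/(Q_in−Q_out)) ln(V/V₀).
m = m₀ (V₀/V)^(Q_out/(Q_in−Q_out)) = 77.0 × (929/2086.1)^(0.91413) = 36.756 g.
C = m/V = 36.756/2086.1 = 0.017619 g/L.

0.0176 g/L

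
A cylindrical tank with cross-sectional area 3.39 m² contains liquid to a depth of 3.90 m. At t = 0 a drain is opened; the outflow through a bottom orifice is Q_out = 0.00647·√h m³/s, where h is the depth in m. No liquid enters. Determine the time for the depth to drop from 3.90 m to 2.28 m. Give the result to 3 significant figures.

487 s

With no inflow, A dh/dt = −0.00647 √h.
∫ h^(−1/2) dh = −(0.00647/A) ∫ dt, giving 2√h = 2√h₀ − (0.00647/A) t.
t = 2A(√h₀ − √h)/0.00647 = 2·3.39·(√3.90 − √2.28)/0.00647
  = 6.7800 × (1.9748 − 1.5100) / 0.00647 = 487.15 s.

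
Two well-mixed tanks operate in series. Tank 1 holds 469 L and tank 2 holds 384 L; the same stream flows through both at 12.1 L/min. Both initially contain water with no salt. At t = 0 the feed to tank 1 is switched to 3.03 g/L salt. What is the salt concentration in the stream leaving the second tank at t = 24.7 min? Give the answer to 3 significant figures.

Species balance on tank i: dCᵢ/dt = (Cᵢ₋₁ − Cᵢ)/τᵢ with τᵢ = Vᵢ/Q.
τ₁ = 469/12.1 = 38.760 min; τ₂ = 384/12.1 = 31.736 min.
Tank 1: C₁ = C_in(1 − e^(−t/τ₁)). Tank 2 (τ₁ ≠ τ₂): C₂ = C_in[1 − (τ₁ e^(−t/τ₁) − τ₂ e^(−t/τ₂))/(τ₁ − τ₂)].
At t = 24.7: e^(−t/τ₁) = 0.52874, e^(−t/τ₂) = 0.45918.
C₂ = 3.03·[1 − (38.760·0.52874 − 31.736·0.45918)/(7.0248)] = 3.03·0.15700 = 0.47570 g/L.

0.476 g/L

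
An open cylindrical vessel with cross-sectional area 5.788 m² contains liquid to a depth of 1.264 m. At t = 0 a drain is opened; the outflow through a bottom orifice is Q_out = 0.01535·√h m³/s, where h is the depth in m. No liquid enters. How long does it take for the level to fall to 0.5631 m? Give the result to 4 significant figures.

A dh/dt = −Q_out = −0.01535 √h.
∫ h^(−1/2) dh = −(0.01535/A) ∫ dt, giving 2√h = 2√h₀ − (0.01535/A) t.
t = 2A(√h₀ − √h)/0.01535 = 2·5.788·(√1.264 − √0.5631)/0.01535
  = 11.5760 × (1.12428 − 0.750400) / 0.01535 = 281.955 s.

282.0 s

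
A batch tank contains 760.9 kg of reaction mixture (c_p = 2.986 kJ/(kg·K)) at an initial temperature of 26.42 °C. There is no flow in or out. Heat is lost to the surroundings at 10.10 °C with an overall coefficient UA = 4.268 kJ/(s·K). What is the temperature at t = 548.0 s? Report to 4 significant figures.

15.93 °C

Lumped-capacitance energy balance: M c_p dT/dt = UA(T_amb − T).
dT/dt = (T_ss − T)/τ with T_ss = T_amb = 10.1000 °C, τ = M c_p/UA = 760.9·2.986/4.268 = 532.345 s.
This is linear first-order; T(t) = T_ss + (T₀ − T_ss) e^(−t/τ).
T(548.0) = 10.1000 + (16.3200)·0.357218 = 15.9298 °C.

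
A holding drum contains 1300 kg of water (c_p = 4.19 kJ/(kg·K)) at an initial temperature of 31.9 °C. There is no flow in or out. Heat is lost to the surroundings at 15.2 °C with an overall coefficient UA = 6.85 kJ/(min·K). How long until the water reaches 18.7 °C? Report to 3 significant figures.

1240 min

M c_p dT/dt = −UA(T − T_amb).
τ = M c_p/UA = 795.18 min; T_ss = T_amb = 15.200 °C.
T(t) = T_ss + (T₀ − T_ss)e^(−t/τ); set T = 18.7:
t = −τ ln[(T − T_ss)/(T₀ − T_ss)] = −795.18 · ln(0.20958) = 1242.6 min.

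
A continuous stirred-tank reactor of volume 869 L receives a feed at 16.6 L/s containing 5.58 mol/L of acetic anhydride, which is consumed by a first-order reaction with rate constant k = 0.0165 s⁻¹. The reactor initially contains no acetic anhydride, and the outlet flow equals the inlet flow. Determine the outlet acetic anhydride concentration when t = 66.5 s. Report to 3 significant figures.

V dC/dt = Q(C_in − C) − k V C.
This is linear with rate a = Q/V + k = 0.035602 s⁻¹.
C_ss = Q C_in/(Q + kV) = 2.9939 mol/L; C(t) = C_ss + (C₀ − C_ss) e^(−a t).
C(66.5) = 2.9939 + (-2.9939)·e^(−0.035602·66.5) = 2.9939 + (-2.9939)·0.093709 = 2.7134 mol/L.

2.71 mol/L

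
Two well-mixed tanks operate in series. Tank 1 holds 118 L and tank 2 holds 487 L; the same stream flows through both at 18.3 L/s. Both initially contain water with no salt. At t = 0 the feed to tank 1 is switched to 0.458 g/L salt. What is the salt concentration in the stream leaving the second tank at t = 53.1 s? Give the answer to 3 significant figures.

0.376 g/L

Time constants: τᵢ = Vᵢ/Q for each well-mixed tank.
τ₁ = 118/18.3 = 6.4481 s; τ₂ = 487/18.3 = 26.612 s.
Solving the cascade with C₁(0)=C₂(0)=0 gives C₂(t) = C_in[1 − (τ₁ e^(−t/τ₁) − τ₂ e^(−t/τ₂))/(τ₁ − τ₂)].
At t = 53.1: e^(−t/τ₁) = 0.00026521, e^(−t/τ₂) = 0.13597.
C₂ = 0.458·[1 − (6.4481·0.00026521 − 26.612·0.13597)/(-20.164)] = 0.458·0.82064 = 0.37585 g/L.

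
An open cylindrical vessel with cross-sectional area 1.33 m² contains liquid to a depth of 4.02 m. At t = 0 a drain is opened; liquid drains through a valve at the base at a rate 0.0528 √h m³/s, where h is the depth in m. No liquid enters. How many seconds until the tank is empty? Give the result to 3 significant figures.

101 s

With no inflow, A dh/dt = −0.0528 √h.
Separate and integrate: 2(√h − √h₀) = −(0.0528/A) t.
Set h = 0: 2√h₀ = (0.0528/A) t_empty ⇒ t_empty = 2A√h₀/0.0528.
t_empty = 2·1.33·√4.02/0.0528 = 2.6600·2.0050/0.0528 = 101.01 s.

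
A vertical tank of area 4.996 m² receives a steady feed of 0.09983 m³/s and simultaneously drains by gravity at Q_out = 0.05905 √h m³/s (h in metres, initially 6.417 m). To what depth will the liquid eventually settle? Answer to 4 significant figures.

2.858 m

Level balance: A dh/dt = 0.09983 − 0.05905 √h. Setting dh/dt = 0:
Q_in = 0.05905 √h_ss ⇒ √h_ss = 0.09983/0.05905 = 1.69060.
h_ss = 1.69060² = 2.85813 m. (Since h₀ = 6.417 m > h_ss, the level will fall toward this value.)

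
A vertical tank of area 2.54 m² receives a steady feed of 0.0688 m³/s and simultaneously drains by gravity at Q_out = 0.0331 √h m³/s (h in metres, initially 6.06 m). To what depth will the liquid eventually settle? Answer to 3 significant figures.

4.32 m

A dh/dt = Q_in − 0.0331 √h. Steady state requires inflow = outflow:
Q_in = 0.0331 √h_ss ⇒ √h_ss = 0.0688/0.0331 = 2.0785.
h_ss = 2.0785² = 4.3204 m. (Since h₀ = 6.06 m > h_ss, the level will fall toward this value.)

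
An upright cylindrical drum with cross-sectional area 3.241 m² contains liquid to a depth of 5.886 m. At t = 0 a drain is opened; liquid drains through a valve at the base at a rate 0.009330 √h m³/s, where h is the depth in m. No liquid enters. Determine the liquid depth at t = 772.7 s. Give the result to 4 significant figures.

1.726 m

Volume balance on the tank: A dh/dt = −0.009330 √h.
This is separable: 2 d(√h)/dt = −0.009330/A, so √h = √h₀ − (0.009330/(2A)) t.
√h = √5.886 − 0.009330·772.7/(2·3.241) = 2.42611 − 1.11220 = 1.31391.
h = 1.31391² = 1.72635 m.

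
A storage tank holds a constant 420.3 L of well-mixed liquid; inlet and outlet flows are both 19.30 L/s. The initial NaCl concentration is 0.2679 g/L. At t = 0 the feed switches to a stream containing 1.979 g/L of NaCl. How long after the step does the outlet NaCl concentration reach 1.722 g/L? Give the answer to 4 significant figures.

41.29 s

Species balance: V dC/dt = Q(C_in − C) ⇒ τ = V/Q = 21.7772 s.
C(t) = C_in + (C₀ − C_in) e^(−t/τ). Set C = 1.722 and solve for t:
e^(−t/τ) = (C − C_in)/(C₀ − C_in) = (1.722 − 1.979)/(0.2679 − 1.979) = 0.150196
t = −τ ln(…) = 21.7772 × 1.89582 = 41.2856 s.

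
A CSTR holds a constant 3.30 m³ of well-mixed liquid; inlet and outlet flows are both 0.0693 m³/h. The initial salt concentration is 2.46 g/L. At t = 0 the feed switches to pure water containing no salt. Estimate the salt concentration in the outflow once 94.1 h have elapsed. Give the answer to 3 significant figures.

Accumulation = in − out for the solute gives V dC/dt = Q(C_in − C).
Time constant τ = V/Q = 3.30/0.0693 = 47.619 h.
Solution: C(t) = C_in + (C₀ − C_in) e^(−t/τ).
C(94.1) = 0 + (2.46 − 0)·e^(−94.1/47.619) = 0 + (2.4600)·0.13861 = 0.34098 g/L.

0.341 g/L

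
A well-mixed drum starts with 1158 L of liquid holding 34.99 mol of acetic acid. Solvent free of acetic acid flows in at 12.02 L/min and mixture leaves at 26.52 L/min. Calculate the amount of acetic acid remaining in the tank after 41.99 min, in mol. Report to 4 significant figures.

Let m(t) be the amount of acetic acid. Volume: V(t) = V₀ + (Q_in − Q_out) t = 1158 − 14.5000 t; V(41.99) = 549.145 L.
Species balance (pure solvent in): dm/dt = −Q_out · m/V(t).
dm/m = −Q_out dt/(V₀ − 14.5000 t); integrating gives ln(m/m₀) = −(Q_out/(Q_in−Q_out)) ln(V/V₀).
m = m₀ (V₀/V)^(Q_out/(Q_in−Q_out)) = 34.99 × (1158/549.145)^(-1.82897) = 8.93963 mol.

8.940 mol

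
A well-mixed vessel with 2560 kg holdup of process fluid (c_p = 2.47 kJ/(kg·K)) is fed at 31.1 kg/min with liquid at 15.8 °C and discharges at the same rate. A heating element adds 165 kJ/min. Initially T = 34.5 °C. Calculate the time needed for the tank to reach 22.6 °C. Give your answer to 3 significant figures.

104 min

M c_p dT/dt = ṁ c_p (T_in − T) + Q̇.
τ = M/ṁ = 82.315 min; T_ss = T_in + Q̇/(ṁ c_p) = 17.948 °C.
T(t) = T_ss + (T₀ − T_ss) e^(−t/τ). Set T = 22.6:
e^(−t/τ) = (22.6 − 17.948)/(34.5 − 17.948) = 0.28106
t = −82.315 · ln(0.28106) = 104.47 min.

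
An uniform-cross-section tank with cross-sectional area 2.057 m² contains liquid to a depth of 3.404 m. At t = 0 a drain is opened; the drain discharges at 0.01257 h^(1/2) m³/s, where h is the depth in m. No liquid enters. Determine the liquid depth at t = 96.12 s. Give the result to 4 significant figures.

With no inflow, A dh/dt = −0.01257 √h.
Separate and integrate: 2(√h − √h₀) = −(0.01257/A) t.
√h = √3.404 − 0.01257·96.12/(2·2.057) = 1.84499 − 0.293687 = 1.55131.
h = 1.55131² = 2.40655 m.

2.407 m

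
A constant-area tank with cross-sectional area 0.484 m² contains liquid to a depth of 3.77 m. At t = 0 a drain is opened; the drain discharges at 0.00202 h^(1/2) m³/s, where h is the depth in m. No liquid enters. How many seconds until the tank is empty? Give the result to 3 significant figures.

930 s

Accumulation of liquid (constant cross-section A): A dh/dt = −0.00202 √h.
This is separable: 2 d(√h)/dt = −0.00202/A, so √h = √h₀ − (0.00202/(2A)) t.
Set h = 0: 2√h₀ = (0.00202/A) t_empty ⇒ t_empty = 2A√h₀/0.00202.
t_empty = 2·0.484·√3.77/0.00202 = 0.96800·1.9416/0.00202 = 930.45 s.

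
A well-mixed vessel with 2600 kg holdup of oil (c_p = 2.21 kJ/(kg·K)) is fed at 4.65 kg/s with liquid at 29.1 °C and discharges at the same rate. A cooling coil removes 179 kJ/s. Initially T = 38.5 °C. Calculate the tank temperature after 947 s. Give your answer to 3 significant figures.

16.6 °C

Energy balance: M c_p dT/dt = ṁ c_p (T_in − T) − 179.
τ = M/ṁ = 559.14 s; T_ss = T_in − Q̇/(ṁ c_p) = 29.1 − 179/(4.65·2.21) = 11.682 °C.
Solution: T(t) = T_ss + (T₀ − T_ss) e^(−t/τ).
T(947) = 11.682 + (26.818)·e^(−947/559.14) = 11.682 + (26.818)·0.18384 = 16.612 °C.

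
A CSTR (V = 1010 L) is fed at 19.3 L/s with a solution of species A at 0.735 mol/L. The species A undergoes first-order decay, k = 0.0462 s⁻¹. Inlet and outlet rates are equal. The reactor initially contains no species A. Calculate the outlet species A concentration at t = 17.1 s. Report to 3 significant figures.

Species balance: V dC/dt = Q C_in − Q C − k V C.
dC/dt = (Q/V) C_in − (Q/V + k) C; effective rate a = Q/V + k = 0.019109 + 0.0462 = 0.065309 s⁻¹.
C_ss = Q C_in/(Q + kV) = 0.21506 mol/L; C(t) = C_ss + (C₀ − C_ss) e^(−a t).
C(17.1) = 0.21506 + (-0.21506)·e^(−0.065309·17.1) = 0.21506 + (-0.21506)·0.32733 = 0.14466 mol/L.

0.145 mol/L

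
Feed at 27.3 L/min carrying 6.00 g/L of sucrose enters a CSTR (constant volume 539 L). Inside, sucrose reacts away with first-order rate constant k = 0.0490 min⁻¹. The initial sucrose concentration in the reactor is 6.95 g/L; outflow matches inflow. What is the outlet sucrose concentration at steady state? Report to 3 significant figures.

Species balance: V dC/dt = Q C_in − Q C − k V C.
At steady state: 0 = Q C_in − (Q + kV) C_ss, so C_ss = Q C_in/(Q + kV).
C_ss = 27.3·6.00/(27.3 + 0.0490·539) = 163.80/53.711 = 3.0497 g/L.

3.05 g/L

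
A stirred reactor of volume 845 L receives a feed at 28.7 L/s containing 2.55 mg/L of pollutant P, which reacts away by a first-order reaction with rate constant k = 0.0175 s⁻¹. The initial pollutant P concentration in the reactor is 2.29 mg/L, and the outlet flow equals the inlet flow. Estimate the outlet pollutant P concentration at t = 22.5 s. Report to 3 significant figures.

1.87 mg/L

V dC/dt = Q(C_in − C) − k V C.
dC/dt = (Q/V) C_in − (Q/V + k) C; effective rate a = Q/V + k = 0.033964 + 0.0175 = 0.051464 s⁻¹.
C_ss = Q C_in/(Q + kV) = 1.6829 mg/L; C(t) = C_ss + (C₀ − C_ss) e^(−a t).
C(22.5) = 1.6829 + (0.60710)·e^(−0.051464·22.5) = 1.6829 + (0.60710)·0.31413 = 1.8736 mg/L.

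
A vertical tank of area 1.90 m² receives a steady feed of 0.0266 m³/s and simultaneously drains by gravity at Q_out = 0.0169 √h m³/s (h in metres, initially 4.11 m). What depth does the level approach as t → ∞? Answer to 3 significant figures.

A dh/dt = Q_in − 0.0169 √h. Steady state requires inflow = outflow:
Q_in = 0.0169 √h_ss ⇒ √h_ss = 0.0266/0.0169 = 1.5740.
h_ss = 1.5740² = 2.4774 m. (Since h₀ = 4.11 m > h_ss, the level will fall toward this value.)

2.48 m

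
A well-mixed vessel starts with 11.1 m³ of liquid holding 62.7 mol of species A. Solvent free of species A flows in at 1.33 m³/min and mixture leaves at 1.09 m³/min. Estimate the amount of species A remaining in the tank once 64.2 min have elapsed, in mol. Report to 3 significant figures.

Total volume: dV/dt = Q_in − Q_out = 0.24000 m³/min, so V(t) = 11.1 + 0.24000 t and V(64.2) = 26.508 m³.
No species A enters, so dm/dt = −Q_out · (m/V).
dm/m = −Q_out dt/(V₀ + 0.24000 t); integrating gives ln(m/m₀) = −(Q_out/(Q_in−Q_out)) ln(V/V₀).
m = m₀ (V₀/V)^(Q_out/(Q_in−Q_out)) = 62.7 × (11.1/26.508)^(4.5417) = 1.2030 mol.

1.20 mol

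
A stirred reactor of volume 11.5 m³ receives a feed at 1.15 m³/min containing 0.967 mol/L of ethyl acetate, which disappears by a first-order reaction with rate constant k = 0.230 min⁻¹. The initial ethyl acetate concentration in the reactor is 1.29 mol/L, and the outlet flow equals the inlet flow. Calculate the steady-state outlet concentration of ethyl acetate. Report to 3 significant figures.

0.293 mol/L

V dC/dt = Q(C_in − C) − k V C.
At steady state: 0 = Q C_in − (Q + kV) C_ss, so C_ss = Q C_in/(Q + kV).
C_ss = 1.15·0.967/(1.15 + 0.230·11.5) = 1.1120/3.7950 = 0.29303 mol/L.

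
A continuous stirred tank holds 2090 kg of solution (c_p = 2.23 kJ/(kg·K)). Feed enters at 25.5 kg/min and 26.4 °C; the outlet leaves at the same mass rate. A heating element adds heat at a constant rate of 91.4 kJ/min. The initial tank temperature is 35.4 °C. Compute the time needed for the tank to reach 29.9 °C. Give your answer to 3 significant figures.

112 min

Energy balance: M c_p dT/dt = ṁ c_p (T_in − T) + 91.4.
τ = M/ṁ = 81.961 min; T_ss = T_in + Q̇/(ṁ c_p) = 28.007 °C.
T(t) = T_ss + (T₀ − T_ss) e^(−t/τ). Set T = 29.9:
e^(−t/τ) = (29.9 − 28.007)/(35.4 − 28.007) = 0.25602
t = −81.961 · ln(0.25602) = 111.67 min.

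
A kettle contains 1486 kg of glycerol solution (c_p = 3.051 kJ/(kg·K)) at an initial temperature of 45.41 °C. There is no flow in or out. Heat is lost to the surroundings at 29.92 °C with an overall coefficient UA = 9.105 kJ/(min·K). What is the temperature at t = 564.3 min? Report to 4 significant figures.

Heat balance on the well-mixed liquid: M c_p dT/dt = −UA(T − T_amb).
dT/dt = (T_ss − T)/τ with T_ss = T_amb = 29.9200 °C, τ = M c_p/UA = 1486·3.051/9.105 = 497.945 min.
Integrating: T(t) = T_ss + (T₀ − T_ss) e^(−t/τ).
T(564.3) = 29.9200 + (15.4900)·0.321982 = 34.9075 °C.

34.91 °C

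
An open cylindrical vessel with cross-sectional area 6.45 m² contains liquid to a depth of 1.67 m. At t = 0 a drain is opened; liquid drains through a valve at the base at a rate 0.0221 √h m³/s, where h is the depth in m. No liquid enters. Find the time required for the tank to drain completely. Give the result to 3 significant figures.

754 s

With no inflow, A dh/dt = −0.0221 √h.
Separate and integrate: 2(√h − √h₀) = −(0.0221/A) t.
Tank is empty when √h = 0: t_empty = 2A√h₀/0.0221.
t_empty = 2·6.45·√1.67/0.0221 = 12.900·1.2923/0.0221 = 754.32 s.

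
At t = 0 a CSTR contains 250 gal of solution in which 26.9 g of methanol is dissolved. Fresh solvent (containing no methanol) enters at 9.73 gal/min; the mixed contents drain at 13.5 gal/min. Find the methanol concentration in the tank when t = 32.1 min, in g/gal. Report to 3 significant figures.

0.0195 g/gal

Let m(t) be the amount of methanol. Volume: V(t) = V₀ + (Q_in − Q_out) t = 250 − 3.7700 t; V(32.1) = 128.98 gal.
Solute balance: dm/dt = 0 − Q_out C = −Q_out m/V(t).
dm/m = −Q_out dt/(V₀ − 3.7700 t); integrating gives ln(m/m₀) = −(Q_out/(Q_in−Q_out)) ln(V/V₀).
m = m₀ (V₀/V)^(Q_out/(Q_in−Q_out)) = 26.9 × (250/128.98)^(-3.5809) = 2.5152 g.
C = m/V = 2.5152/128.98 = 0.019500 g/gal.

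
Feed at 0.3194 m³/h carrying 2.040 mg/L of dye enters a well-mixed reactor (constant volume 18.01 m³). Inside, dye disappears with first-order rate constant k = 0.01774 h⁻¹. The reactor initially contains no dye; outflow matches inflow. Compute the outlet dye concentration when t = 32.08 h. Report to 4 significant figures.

0.6930 mg/L

Species balance: V dC/dt = Q C_in − Q C − k V C.
This is linear with rate a = Q/V + k = 0.0354746 h⁻¹.
C_ss = Q C_in/(Q + kV) = 1.01984 mg/L; C(t) = C_ss + (C₀ − C_ss) e^(−a t).
C(32.08) = 1.01984 + (-1.01984)·e^(−0.0354746·32.08) = 1.01984 + (-1.01984)·0.320451 = 0.693034 mg/L.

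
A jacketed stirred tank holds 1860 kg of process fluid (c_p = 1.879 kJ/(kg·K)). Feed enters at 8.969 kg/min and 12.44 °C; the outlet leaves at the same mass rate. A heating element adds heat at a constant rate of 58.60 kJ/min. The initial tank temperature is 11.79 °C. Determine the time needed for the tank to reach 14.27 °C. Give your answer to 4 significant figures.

Energy balance: M c_p dT/dt = ṁ c_p (T_in − T) + 58.60.
τ = M/ṁ = 207.381 min; T_ss = T_in + Q̇/(ṁ c_p) = 15.9172 °C.
T(t) = T_ss + (T₀ − T_ss) e^(−t/τ). Set T = 14.27:
e^(−t/τ) = (14.27 − 15.9172)/(11.79 − 15.9172) = 0.399105
t = −207.381 · ln(0.399105) = 190.486 min.

190.5 min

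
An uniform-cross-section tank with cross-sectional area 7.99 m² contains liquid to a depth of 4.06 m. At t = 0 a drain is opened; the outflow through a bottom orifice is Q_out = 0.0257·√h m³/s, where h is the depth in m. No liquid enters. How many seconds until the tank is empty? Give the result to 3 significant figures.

A dh/dt = −Q_out = −0.0257 √h.
Separate and integrate: 2(√h − √h₀) = −(0.0257/A) t.
Tank is empty when √h = 0: t_empty = 2A√h₀/0.0257.
t_empty = 2·7.99·√4.06/0.0257 = 15.980·2.0149/0.0257 = 1252.9 s.

1250 s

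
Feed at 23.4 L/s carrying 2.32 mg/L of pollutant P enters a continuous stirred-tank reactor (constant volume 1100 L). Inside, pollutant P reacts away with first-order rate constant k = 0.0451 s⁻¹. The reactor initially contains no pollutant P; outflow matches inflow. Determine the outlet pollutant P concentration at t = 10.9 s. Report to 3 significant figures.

0.383 mg/L

V dC/dt = Q(C_in − C) − k V C.
dC/dt = (Q/V) C_in − (Q/V + k) C; effective rate a = Q/V + k = 0.021273 + 0.0451 = 0.066373 s⁻¹.
C_ss = Q C_in/(Q + kV) = 0.74357 mg/L; C(t) = C_ss + (C₀ − C_ss) e^(−a t).
C(10.9) = 0.74357 + (-0.74357)·e^(−0.066373·10.9) = 0.74357 + (-0.74357)·0.48507 = 0.38289 mg/L.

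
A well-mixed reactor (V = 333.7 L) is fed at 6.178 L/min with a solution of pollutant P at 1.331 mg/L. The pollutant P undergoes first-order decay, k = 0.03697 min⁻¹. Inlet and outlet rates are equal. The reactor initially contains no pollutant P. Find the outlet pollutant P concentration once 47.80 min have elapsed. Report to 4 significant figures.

0.4128 mg/L

Species balance: V dC/dt = Q C_in − Q C − k V C.
This is linear with rate a = Q/V + k = 0.0554836 min⁻¹.
C_ss = Q C_in/(Q + kV) = 0.444125 mg/L; C(t) = C_ss + (C₀ − C_ss) e^(−a t).
C(47.80) = 0.444125 + (-0.444125)·e^(−0.0554836·47.80) = 0.444125 + (-0.444125)·0.0705017 = 0.412813 mg/L.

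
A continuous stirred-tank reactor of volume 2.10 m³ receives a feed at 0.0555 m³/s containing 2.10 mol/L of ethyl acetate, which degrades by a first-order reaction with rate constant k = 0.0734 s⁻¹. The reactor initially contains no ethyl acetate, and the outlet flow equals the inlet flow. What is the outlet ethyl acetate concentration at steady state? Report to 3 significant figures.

0.556 mol/L

Accumulation = in − out − consumed: V dC/dt = Q C_in − Q C − k V C.
Steady state (dC/dt = 0): C_ss = Q C_in/(Q + kV) = C_in/(1 + kV/Q).
C_ss = 0.0555·2.10/(0.0555 + 0.0734·2.10) = 0.11655/0.20964 = 0.55595 mol/L.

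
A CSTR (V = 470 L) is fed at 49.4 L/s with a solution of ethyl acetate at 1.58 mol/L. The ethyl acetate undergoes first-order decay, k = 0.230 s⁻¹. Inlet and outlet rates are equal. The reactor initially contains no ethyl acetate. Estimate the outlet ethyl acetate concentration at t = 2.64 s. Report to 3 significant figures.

Accumulation = in − out − consumed: V dC/dt = Q C_in − Q C − k V C.
This is linear with rate a = Q/V + k = 0.33511 s⁻¹.
C_ss = Q C_in/(Q + kV) = 0.49557 mol/L; C(t) = C_ss + (C₀ − C_ss) e^(−a t).
C(2.64) = 0.49557 + (-0.49557)·e^(−0.33511·2.64) = 0.49557 + (-0.49557)·0.41285 = 0.29097 mol/L.

0.291 mol/L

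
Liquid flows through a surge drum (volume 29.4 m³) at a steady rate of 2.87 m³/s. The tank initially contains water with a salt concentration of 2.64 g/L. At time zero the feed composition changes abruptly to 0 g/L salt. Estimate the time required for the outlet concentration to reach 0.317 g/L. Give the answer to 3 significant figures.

21.7 s

Species balance: V dC/dt = Q(C_in − C) ⇒ τ = V/Q = 10.244 s.
C(t) = C_in + (C₀ − C_in) e^(−t/τ). Set C = 0.317 and solve for t:
e^(−t/τ) = (C − C_in)/(C₀ − C_in) = (0.317 − 0)/(2.64 − 0) = 0.12008
t = −τ ln(…) = 10.244 × 2.1196 = 21.713 s.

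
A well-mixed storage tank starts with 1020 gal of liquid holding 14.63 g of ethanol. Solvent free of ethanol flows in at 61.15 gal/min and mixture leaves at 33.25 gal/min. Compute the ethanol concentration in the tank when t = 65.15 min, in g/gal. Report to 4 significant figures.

0.001523 g/gal

Total volume: dV/dt = Q_in − Q_out = 27.9000 gal/min, so V(t) = 1020 + 27.9000 t and V(65.15) = 2837.69 gal.
No ethanol enters, so dm/dt = −Q_out · (m/V).
Separate: dm/m = −Q_out dt/V(t) ⇒ ln(m/m₀) = −(Q_out/(Q_in−Q_out)) ln(V/V₀).
m = m₀ (V₀/V)^(Q_out/(Q_in−Q_out)) = 14.63 × (1020/2837.69)^(1.19176) = 4.32186 g.
C = m/V = 4.32186/2837.69 = 0.00152302 g/gal.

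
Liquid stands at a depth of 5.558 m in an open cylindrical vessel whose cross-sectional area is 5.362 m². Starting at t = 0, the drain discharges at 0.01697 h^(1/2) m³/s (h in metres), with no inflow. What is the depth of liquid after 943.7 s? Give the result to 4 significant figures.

0.7468 m

A dh/dt = −Q_out = −0.01697 √h.
This is separable: 2 d(√h)/dt = −0.01697/A, so √h = √h₀ − (0.01697/(2A)) t.
√h = √5.558 − 0.01697·943.7/(2·5.362) = 2.35754 − 1.49334 = 0.864200.
h = 0.864200² = 0.746842 m.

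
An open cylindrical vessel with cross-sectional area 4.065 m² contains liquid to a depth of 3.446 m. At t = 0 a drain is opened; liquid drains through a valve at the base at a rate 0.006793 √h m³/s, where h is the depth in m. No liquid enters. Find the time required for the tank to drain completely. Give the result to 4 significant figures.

2222 s

A dh/dt = −Q_out = −0.006793 √h.
This is separable: 2 d(√h)/dt = −0.006793/A, so √h = √h₀ − (0.006793/(2A)) t.
Tank is empty when √h = 0: t_empty = 2A√h₀/0.006793.
t_empty = 2·4.065·√3.446/0.006793 = 8.13000·1.85634/0.006793 = 2221.71 s.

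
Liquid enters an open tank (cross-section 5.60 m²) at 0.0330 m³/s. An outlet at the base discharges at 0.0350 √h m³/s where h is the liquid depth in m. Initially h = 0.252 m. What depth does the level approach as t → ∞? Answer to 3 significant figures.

0.889 m

A dh/dt = Q_in − 0.0350 √h. Steady state requires inflow = outflow:
Q_in = 0.0350 √h_ss ⇒ √h_ss = 0.0330/0.0350 = 0.94286.
h_ss = 0.94286² = 0.88898 m. (Since h₀ = 0.252 m < h_ss, the level will rise toward this value.)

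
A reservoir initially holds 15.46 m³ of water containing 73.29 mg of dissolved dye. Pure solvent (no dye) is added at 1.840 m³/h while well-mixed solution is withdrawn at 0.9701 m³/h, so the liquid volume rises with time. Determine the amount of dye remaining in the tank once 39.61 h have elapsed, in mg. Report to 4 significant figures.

19.83 mg

Let m(t) be the amount of dye. Volume: V(t) = V₀ + (Q_in − Q_out) t = 15.46 + 0.869900 t; V(39.61) = 49.9167 m³.
No dye enters, so dm/dt = −Q_out · (m/V).
Separate: dm/m = −Q_out dt/V(t) ⇒ ln(m/m₀) = −(Q_out/(Q_in−Q_out)) ln(V/V₀).
m = m₀ (V₀/V)^(Q_out/(Q_in−Q_out)) = 73.29 × (15.46/49.9167)^(1.11519) = 19.8324 mg.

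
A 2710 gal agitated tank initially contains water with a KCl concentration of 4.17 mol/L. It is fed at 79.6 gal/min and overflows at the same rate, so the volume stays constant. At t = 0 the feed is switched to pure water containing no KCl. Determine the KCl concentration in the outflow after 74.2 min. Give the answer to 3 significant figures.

Transient balance on the dissolved component: V dC/dt = Q(C_in − C).
Time constant τ = V/Q = 2710/79.6 = 34.045 min.
C approaches C_in exponentially: C(t) = C_in + (C₀ − C_in) e^(−t/τ).
C(74.2) = 0 + (4.17 − 0)·e^(−74.2/34.045) = 0 + (4.1700)·0.11310 = 0.47164 mol/L.

0.472 mol/L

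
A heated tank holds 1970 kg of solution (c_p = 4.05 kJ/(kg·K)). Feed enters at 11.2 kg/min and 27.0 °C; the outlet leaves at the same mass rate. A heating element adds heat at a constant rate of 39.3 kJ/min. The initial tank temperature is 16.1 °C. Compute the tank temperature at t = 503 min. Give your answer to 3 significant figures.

M c_p dT/dt = ṁ c_p (T_in − T) + Q̇.
Rearrange: dT/dt = (T_ss − T)/τ with τ = M/ṁ = 175.89 min and T_ss = T_in + Q̇/(ṁ c_p) = 27.866 °C.
Integrating: T(t) = T_ss + (T₀ − T_ss) e^(−t/τ).
T(503) = 27.866 + (-11.766)·e^(−503/175.89) = 27.866 + (-11.766)·0.057286 = 27.192 °C.

27.2 °C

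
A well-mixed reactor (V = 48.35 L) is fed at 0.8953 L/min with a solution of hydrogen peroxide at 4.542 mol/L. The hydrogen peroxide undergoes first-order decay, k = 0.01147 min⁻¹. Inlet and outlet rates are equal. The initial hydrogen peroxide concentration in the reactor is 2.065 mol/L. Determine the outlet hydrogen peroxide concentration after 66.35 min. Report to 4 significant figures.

V dC/dt = Q(C_in − C) − k V C.
This is linear with rate a = Q/V + k = 0.0299871 min⁻¹.
C_ss = Q C_in/(Q + kV) = 2.80469 mol/L; C(t) = C_ss + (C₀ − C_ss) e^(−a t).
C(66.35) = 2.80469 + (-0.739693)·e^(−0.0299871·66.35) = 2.80469 + (-0.739693)·0.136744 = 2.70354 mol/L.

2.704 mol/L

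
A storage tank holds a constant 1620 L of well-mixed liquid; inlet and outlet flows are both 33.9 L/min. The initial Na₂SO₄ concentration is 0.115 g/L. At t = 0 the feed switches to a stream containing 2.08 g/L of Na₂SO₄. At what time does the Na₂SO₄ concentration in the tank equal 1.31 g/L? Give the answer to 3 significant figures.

44.8 min

Species balance: V dC/dt = Q(C_in − C) ⇒ τ = V/Q = 47.788 min.
C(t) = C_in + (C₀ − C_in) e^(−t/τ). Set C = 1.31 and solve for t:
e^(−t/τ) = (C − C_in)/(C₀ − C_in) = (1.31 − 2.08)/(0.115 − 2.08) = 0.39186
t = −τ ln(…) = 47.788 × 0.93686 = 44.770 min.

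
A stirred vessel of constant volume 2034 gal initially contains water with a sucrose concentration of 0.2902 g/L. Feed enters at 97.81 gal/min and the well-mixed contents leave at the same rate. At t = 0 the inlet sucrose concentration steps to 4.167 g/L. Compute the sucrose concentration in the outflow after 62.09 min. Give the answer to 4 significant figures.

Unsteady species balance (constant V, well mixed): V dC/dt = Q(C_in − C).
Time constant τ = V/Q = 2034/97.81 = 20.7954 min.
This is linear first-order; C(t) = C_in + (C₀ − C_in) e^(−t/τ).
C(62.09) = 4.167 + (0.2902 − 4.167)·e^(−62.09/20.7954) = 4.167 + (-3.87680)·0.0505014 = 3.97122 g/L.

3.971 g/L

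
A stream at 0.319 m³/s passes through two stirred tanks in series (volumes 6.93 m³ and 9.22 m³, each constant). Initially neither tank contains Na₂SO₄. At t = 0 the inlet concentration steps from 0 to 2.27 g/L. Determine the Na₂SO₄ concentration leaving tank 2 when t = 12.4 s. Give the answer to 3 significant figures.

Time constants: τᵢ = Vᵢ/Q for each well-mixed tank.
τ₁ = 6.93/0.319 = 21.724 s; τ₂ = 9.22/0.319 = 28.903 s.
Solving the cascade with C₁(0)=C₂(0)=0 gives C₂(t) = C_in[1 − (τ₁ e^(−t/τ₁) − τ₂ e^(−t/τ₂))/(τ₁ − τ₂)].
At t = 12.4: e^(−t/τ₁) = 0.56508, e^(−t/τ₂) = 0.65114.
C₂ = 2.27·[1 − (21.724·0.56508 − 28.903·0.65114)/(-7.1787)] = 2.27·0.088398 = 0.20066 g/L.

0.201 g/L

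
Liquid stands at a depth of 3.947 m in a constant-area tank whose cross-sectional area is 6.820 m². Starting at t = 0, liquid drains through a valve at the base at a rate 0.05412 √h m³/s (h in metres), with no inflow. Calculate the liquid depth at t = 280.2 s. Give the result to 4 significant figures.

0.7655 m

With no inflow, A dh/dt = −0.05412 √h.
∫ h^(−1/2) dh = −(0.05412/A) ∫ dt, giving 2√h = 2√h₀ − (0.05412/A) t.
√h = √3.947 − 0.05412·280.2/(2·6.820) = 1.98671 − 1.11176 = 0.874945.
h = 0.874945² = 0.765528 m.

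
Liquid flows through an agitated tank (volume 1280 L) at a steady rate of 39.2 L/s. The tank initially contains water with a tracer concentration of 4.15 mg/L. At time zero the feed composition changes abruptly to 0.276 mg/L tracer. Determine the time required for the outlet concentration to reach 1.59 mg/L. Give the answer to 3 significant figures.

35.3 s

Transient balance on the dissolved component: V dC/dt = Q(C_in − C), so τ = V/Q = 32.653 s.
C(t) = C_in + (C₀ − C_in) e^(−t/τ). Set C = 1.59 and solve for t:
e^(−t/τ) = (C − C_in)/(C₀ − C_in) = (1.59 − 0.276)/(4.15 − 0.276) = 0.33918
t = −τ ln(…) = 32.653 × 1.0812 = 35.305 s.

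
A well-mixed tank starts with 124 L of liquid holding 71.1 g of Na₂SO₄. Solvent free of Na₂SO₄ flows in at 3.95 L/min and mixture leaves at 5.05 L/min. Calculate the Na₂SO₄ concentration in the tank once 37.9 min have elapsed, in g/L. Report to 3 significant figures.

Total volume: dV/dt = Q_in − Q_out = -1.1000 L/min, so V(t) = 124 − 1.1000 t and V(37.9) = 82.310 L.
Solute balance: dm/dt = 0 − Q_out C = −Q_out m/V(t).
Separate: dm/m = −Q_out dt/V(t) ⇒ ln(m/m₀) = −(Q_out/(Q_in−Q_out)) ln(V/V₀).
m = m₀ (V₀/V)^(Q_out/(Q_in−Q_out)) = 71.1 × (124/82.310)^(-4.5909) = 10.835 g.
C = m/V = 10.835/82.310 = 0.13164 g/L.

0.132 g/L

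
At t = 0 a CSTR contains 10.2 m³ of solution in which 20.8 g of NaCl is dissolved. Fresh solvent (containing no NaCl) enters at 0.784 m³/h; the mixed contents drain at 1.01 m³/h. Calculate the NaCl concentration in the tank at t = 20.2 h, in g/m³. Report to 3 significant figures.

0.260 g/m³

Let m(t) be the amount of NaCl. Volume: V(t) = V₀ + (Q_in − Q_out) t = 10.2 − 0.22600 t; V(20.2) = 5.6348 m³.
Species balance (pure solvent in): dm/dt = −Q_out · m/V(t).
dm/m = −Q_out dt/(V₀ − 0.22600 t); integrating gives ln(m/m₀) = −(Q_out/(Q_in−Q_out)) ln(V/V₀).
m = m₀ (V₀/V)^(Q_out/(Q_in−Q_out)) = 20.8 × (10.2/5.6348)^(-4.4690) = 1.4666 g.
C = m/V = 1.4666/5.6348 = 0.26027 g/m³.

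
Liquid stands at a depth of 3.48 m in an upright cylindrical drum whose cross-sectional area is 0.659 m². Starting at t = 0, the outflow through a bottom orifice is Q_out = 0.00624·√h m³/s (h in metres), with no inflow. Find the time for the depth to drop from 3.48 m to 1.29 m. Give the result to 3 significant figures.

Volume balance on the tank: A dh/dt = −0.00624 √h.
This is separable: 2 d(√h)/dt = −0.00624/A, so √h = √h₀ − (0.00624/(2A)) t.
t = 2A(√h₀ − √h)/0.00624 = 2·0.659·(√3.48 − √1.29)/0.00624
  = 1.3180 × (1.8655 − 1.1358) / 0.00624 = 154.12 s.

154 s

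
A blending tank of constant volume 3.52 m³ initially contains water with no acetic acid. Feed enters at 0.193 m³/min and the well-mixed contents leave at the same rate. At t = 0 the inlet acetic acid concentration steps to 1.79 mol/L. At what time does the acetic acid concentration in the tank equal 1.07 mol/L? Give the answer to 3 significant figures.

16.6 min

Species balance: V dC/dt = Q(C_in − C) ⇒ τ = V/Q = 18.238 min.
C(t) = C_in + (C₀ − C_in) e^(−t/τ). Set C = 1.07 and solve for t:
e^(−t/τ) = (C − C_in)/(C₀ − C_in) = (1.07 − 1.79)/(0 − 1.79) = 0.40223
t = −τ ln(…) = 18.238 × 0.91072 = 16.610 min.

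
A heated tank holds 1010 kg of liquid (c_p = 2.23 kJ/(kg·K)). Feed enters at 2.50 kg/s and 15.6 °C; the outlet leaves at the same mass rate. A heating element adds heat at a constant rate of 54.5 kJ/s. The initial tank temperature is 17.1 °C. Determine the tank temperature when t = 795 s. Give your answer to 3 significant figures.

24.2 °C

M c_p dT/dt = ṁ c_p (T_in − T) + Q̇.
Rearrange: dT/dt = (T_ss − T)/τ with τ = M/ṁ = 404.00 s and T_ss = T_in + Q̇/(ṁ c_p) = 25.376 °C.
Integrating: T(t) = T_ss + (T₀ − T_ss) e^(−t/τ).
T(795) = 25.376 + (-8.2758)·e^(−795/404.00) = 25.376 + (-8.2758)·0.13976 = 24.219 °C.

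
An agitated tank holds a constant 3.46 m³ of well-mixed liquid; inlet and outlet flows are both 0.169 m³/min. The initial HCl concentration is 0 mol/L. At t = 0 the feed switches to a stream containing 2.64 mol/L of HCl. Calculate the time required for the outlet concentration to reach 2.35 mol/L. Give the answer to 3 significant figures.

Transient balance on the dissolved component: V dC/dt = Q(C_in − C), so τ = V/Q = 20.473 min.
C(t) = C_in + (C₀ − C_in) e^(−t/τ). Set C = 2.35 and solve for t:
e^(−t/τ) = (C − C_in)/(C₀ − C_in) = (2.35 − 2.64)/(0 − 2.64) = 0.10985
t = −τ ln(…) = 20.473 × 2.2087 = 45.219 min.

45.2 min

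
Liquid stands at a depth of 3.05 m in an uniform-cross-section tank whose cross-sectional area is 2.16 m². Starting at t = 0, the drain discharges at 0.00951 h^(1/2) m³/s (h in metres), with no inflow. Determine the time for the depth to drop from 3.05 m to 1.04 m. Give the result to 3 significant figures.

With no inflow, A dh/dt = −0.00951 √h.
∫ h^(−1/2) dh = −(0.00951/A) ∫ dt, giving 2√h = 2√h₀ − (0.00951/A) t.
t = 2A(√h₀ − √h)/0.00951 = 2·2.16·(√3.05 − √1.04)/0.00951
  = 4.3200 × (1.7464 − 1.0198) / 0.00951 = 330.07 s.

330 s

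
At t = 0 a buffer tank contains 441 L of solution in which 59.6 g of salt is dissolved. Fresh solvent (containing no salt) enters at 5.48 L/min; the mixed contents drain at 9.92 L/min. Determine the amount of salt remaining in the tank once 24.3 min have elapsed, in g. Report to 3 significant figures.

Total volume: dV/dt = Q_in − Q_out = -4.4400 L/min, so V(t) = 441 − 4.4400 t and V(24.3) = 333.11 L.
Solute balance: dm/dt = 0 − Q_out C = −Q_out m/V(t).
Separate: dm/m = −Q_out dt/V(t) ⇒ ln(m/m₀) = −(Q_out/(Q_in−Q_out)) ln(V/V₀).
m = m₀ (V₀/V)^(Q_out/(Q_in−Q_out)) = 59.6 × (441/333.11)^(-2.2342) = 31.842 g.

31.8 g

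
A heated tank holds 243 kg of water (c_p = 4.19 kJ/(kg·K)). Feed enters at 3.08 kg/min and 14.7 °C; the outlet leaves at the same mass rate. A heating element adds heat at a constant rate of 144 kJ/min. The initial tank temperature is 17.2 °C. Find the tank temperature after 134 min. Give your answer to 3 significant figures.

24.3 °C

Heat balance on the well-mixed liquid: M c_p dT/dt = ṁ c_p (T_in − T) + 144.
τ = M/ṁ = 78.896 min; T_ss = T_in + Q̇/(ṁ c_p) = 14.7 + 144/(3.08·4.19) = 25.858 °C.
Integrating: T(t) = T_ss + (T₀ − T_ss) e^(−t/τ).
T(134) = 25.858 + (-8.6583)·e^(−134/78.896) = 25.858 + (-8.6583)·0.18297 = 24.274 °C.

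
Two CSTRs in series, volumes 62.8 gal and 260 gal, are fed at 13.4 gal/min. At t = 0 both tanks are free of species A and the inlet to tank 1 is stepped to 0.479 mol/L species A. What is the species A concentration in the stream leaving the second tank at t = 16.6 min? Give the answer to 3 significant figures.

0.215 mol/L

Species balance on tank i: dCᵢ/dt = (Cᵢ₋₁ − Cᵢ)/τᵢ with τᵢ = Vᵢ/Q.
τ₁ = 62.8/13.4 = 4.6866 min; τ₂ = 260/13.4 = 19.403 min.
Solving the cascade with C₁(0)=C₂(0)=0 gives C₂(t) = C_in[1 − (τ₁ e^(−t/τ₁) − τ₂ e^(−t/τ₂))/(τ₁ − τ₂)].
At t = 16.6: e^(−t/τ₁) = 0.028954, e^(−t/τ₂) = 0.42505.
C₂ = 0.479·[1 − (4.6866·0.028954 − 19.403·0.42505)/(-14.716)] = 0.479·0.44880 = 0.21498 mol/L.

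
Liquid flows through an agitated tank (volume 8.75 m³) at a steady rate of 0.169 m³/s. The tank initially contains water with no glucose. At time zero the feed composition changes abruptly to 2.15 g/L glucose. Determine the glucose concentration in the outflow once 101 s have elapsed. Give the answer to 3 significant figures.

1.84 g/L

Mass balance on the solute (V constant): V dC/dt = Q(C_in − C).
Rewrite as dC/dt + C/τ = C_in/τ, τ = V/Q = 51.775 s.
This is linear first-order; C(t) = C_in + (C₀ − C_in) e^(−t/τ).
C(101) = 2.15 + (0 − 2.15)·e^(−101/51.775) = 2.15 + (-2.1500)·0.14217 = 1.8443 g/L.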